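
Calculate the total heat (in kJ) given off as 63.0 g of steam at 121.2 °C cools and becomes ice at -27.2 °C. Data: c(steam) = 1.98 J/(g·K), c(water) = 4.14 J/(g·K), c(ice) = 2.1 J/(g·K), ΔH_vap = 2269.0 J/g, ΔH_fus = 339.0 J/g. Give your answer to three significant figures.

q = 197 kJ

q1 (cool steam 121.2→100 °C): 63.0 × 1.98 × 21.2 = 2644 J
q2 (condense at 100 °C): 63.0 × 2269.0 = 142947 J
q3 (cool water 100→0 °C): 63.0 × 4.14 × 100.0 = 26082 J
q4 (freeze at 0 °C): 63.0 × 339.0 = 21357 J
q5 (cool ice 0→-27.2 °C): 63.0 × 2.1 × 27.2 = 3599 J
Total: 2644 + 142947 + 26082 + 21357 + 3599 = 196629 J = 197 kJ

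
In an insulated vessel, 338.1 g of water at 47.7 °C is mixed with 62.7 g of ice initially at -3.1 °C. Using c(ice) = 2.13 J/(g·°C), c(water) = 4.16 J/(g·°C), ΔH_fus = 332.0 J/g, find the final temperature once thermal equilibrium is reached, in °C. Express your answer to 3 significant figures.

T_f = 27.5 °C

Heat to bring ice to 0 °C and melt it: q₁ = 62.7×2.13×3.1 + 62.7×332.0 = 21230 J
Heat the water can supply cooling to 0 °C: 338.1×4.16×47.7 = 67089.9 J > q₁, so all ice melts.
Energy balance: 338.1×4.16×(47.7 − T) = 21230 + 62.7×4.16×(T − 0)
1406.496(47.7 − T) = 21230 + 260.832 T
67089.9 − 21230 = 1667.328 T
T = 45859.9 / 1667.328 = 27.51 °C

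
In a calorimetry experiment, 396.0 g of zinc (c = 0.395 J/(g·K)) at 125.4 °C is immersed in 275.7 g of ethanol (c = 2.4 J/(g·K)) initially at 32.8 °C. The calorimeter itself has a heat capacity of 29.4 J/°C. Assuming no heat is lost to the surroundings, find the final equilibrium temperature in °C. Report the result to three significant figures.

Heat lost by zinc = heat gained by ethanol + calorimeter.
(396.0)(0.395)(125.4 − T) = [(275.7)(2.4) + 29.4](T − 32.8)
156.42 (125.4 − T) = 691.08 (T − 32.8)
19615 − 156.42 T = 691.08 T − 22667
42282 = 847.50 T
T = 49.89 °C

T_f = 49.9 °C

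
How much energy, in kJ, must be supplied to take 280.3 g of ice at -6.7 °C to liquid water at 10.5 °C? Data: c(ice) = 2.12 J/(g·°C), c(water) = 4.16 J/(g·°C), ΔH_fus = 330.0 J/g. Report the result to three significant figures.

q1 (heat ice -6.7→0.0 °C): 280.3 × 2.12 × 6.7 = 3981 J
q2 (melt at 0 °C): 280.3 × 330.0 = 92499 J
q3 (heat water 0.0→10.5 °C): 280.3 × 4.16 × 10.5 = 12244 J
Total: 3981 + 92499 + 12244 = 108724 J = 109 kJ

q = 109 kJ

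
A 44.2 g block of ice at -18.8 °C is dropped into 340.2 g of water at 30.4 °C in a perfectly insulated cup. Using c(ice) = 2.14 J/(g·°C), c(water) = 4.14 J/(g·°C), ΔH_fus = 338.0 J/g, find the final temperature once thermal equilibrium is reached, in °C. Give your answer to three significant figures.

Heat to bring ice to 0 °C and melt it: q₁ = 44.2×2.14×18.8 + 44.2×338.0 = 16718 J
Heat the water can supply cooling to 0 °C: 340.2×4.14×30.4 = 42816.2 J > q₁, so all ice melts.
Energy balance: 340.2×4.14×(30.4 − T) = 16718 + 44.2×4.14×(T − 0)
1408.428(30.4 − T) = 16718 + 182.988 T
42816.2 − 16718 = 1591.416 T
T = 26098.2 / 1591.416 = 16.40 °C

T_f = 16.4 °C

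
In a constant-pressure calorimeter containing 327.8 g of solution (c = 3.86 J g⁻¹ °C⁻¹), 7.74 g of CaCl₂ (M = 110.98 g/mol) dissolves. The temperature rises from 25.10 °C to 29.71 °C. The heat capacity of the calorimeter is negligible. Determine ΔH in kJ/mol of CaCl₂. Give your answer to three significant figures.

ΔH = -83.6 kJ/mol

|ΔT| = |29.71 − 25.10| = 4.61 °C
|q_surr| = (327.8 × 3.86) × 4.61 = 1265.308 × 4.61 = 5833 J
n(CaCl₂) = 7.74 / 110.98 = 0.06974 mol
Temperature rose, so q_rxn = −|q_surr| = -5.833 kJ
ΔH = q_rxn / n = -83.64 kJ/mol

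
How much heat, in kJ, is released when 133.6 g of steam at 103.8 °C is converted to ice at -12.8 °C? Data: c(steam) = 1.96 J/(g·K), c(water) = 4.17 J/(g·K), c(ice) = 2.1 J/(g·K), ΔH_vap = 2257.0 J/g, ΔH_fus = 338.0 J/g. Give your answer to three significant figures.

q = 407 kJ

q1 (cool steam 103.8→100 °C): 133.6 × 1.96 × 3.8 = 995 J
q2 (condense at 100 °C): 133.6 × 2257.0 = 301535 J
q3 (cool water 100→0 °C): 133.6 × 4.17 × 100.0 = 55711 J
q4 (freeze at 0 °C): 133.6 × 338.0 = 45157 J
q5 (cool ice 0→-12.8 °C): 133.6 × 2.1 × 12.8 = 3591 J
Total: 995 + 301535 + 55711 + 45157 + 3591 = 406989 J = 407 kJ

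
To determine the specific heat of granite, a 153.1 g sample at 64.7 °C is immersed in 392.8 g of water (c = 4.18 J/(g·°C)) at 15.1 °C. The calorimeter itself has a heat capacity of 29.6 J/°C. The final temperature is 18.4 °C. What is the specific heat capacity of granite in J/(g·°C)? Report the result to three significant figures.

q_gained = (392.8 × 4.18 + 29.6) × (18.4 − 15.1) = 5516 J
q_lost = 153.1 × c × (64.7 − 18.4) = 7088.53 c
Set equal: c = 5516 / 7088.53 = 0.778 J/(g·°C)

c = 0.778 J/(g·°C)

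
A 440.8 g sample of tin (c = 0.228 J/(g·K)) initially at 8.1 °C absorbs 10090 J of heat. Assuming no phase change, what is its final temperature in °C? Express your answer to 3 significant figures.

T_f = 108 °C

ΔT = q / (m c) = 10090 / (440.8 × 0.228) = 100.396 °C
T_f = 8.1 + 100.396 = 108.496 °C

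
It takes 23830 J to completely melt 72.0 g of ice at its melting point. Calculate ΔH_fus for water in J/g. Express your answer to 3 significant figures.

ΔH_fus = q / m = 23830 / 72.0 = 331 J/g

ΔH_fus = 331 J/g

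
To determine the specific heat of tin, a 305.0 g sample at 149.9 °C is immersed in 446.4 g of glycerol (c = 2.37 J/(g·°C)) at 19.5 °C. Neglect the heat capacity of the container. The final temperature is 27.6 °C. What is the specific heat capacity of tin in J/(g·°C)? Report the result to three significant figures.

c = 0.230 J/(g·°C)

q_gained = (446.4 × 2.37) × (27.6 − 19.5) = 8570 J
q_lost = 305.0 × c × (149.9 − 27.6) = 37301.5 c
Set equal: c = 8570 / 37301.5 = 0.230 J/(g·°C)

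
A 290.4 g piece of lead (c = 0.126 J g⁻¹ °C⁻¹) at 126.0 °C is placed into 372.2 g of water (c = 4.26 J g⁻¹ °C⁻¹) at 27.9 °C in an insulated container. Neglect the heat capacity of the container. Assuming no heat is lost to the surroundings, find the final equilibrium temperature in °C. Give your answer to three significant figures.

Heat lost by lead = heat gained by water.
(290.4)(0.126)(126.0 − T) = (372.2)(4.26)(T − 27.9)
36.5904 (126.0 − T) = 1585.572 (T − 27.9)
4610.4 − 36.5904 T = 1585.572 T − 44237
48847.4 = 1622.1624 T
T = 30.11 °C

T_f = 30.1 °C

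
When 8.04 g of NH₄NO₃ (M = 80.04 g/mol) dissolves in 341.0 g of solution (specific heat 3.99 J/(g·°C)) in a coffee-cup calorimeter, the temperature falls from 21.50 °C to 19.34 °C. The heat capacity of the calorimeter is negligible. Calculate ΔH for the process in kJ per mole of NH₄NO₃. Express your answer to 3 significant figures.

|ΔT| = |19.34 − 21.50| = 2.16 °C
|q_surr| = (341.0 × 3.99) × 2.16 = 1360.59 × 2.16 = 2939 J
n(NH₄NO₃) = 8.04 / 80.04 = 0.1004 mol
Temperature fell, so q_rxn = +|q_surr| = 2.939 kJ
ΔH = q_rxn / n = 29.27 kJ/mol

ΔH = 29.3 kJ/mol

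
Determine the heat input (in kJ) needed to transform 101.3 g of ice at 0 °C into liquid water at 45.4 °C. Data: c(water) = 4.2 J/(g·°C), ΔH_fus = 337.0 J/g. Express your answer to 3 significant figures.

q = 53.5 kJ

q1 (melt at 0 °C): 101.3 × 337.0 = 34138 J
q2 (heat water 0.0→45.4 °C): 101.3 × 4.2 × 45.4 = 19316 J
Total: 34138 + 19316 = 53454 J = 53.5 kJ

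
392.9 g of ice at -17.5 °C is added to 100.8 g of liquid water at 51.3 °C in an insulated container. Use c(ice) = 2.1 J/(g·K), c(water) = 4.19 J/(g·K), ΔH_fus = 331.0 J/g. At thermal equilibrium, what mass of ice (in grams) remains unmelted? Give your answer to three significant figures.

m_ice remaining = 371 g

Heat to warm all ice to 0 °C: 392.9×2.1×17.5 = 14439 J
Heat released by water cooling to 0 °C: 100.8×4.19×51.3 = 21667 J
21667 J < 14439 + 392.9×331.0 = 144488.9 J, so not all ice melts; final T = 0 °C.
Heat left for melting: 21667 − 14439 = 7228 J
Mass melted = 7228 / 331.0 = 21.84 g
Ice remaining = 392.9 − 21.84 = 371.06 g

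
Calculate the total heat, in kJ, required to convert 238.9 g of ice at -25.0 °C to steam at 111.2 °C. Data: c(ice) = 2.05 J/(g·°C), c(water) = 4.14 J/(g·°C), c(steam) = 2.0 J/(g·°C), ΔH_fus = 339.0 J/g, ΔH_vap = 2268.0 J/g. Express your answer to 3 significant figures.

q1 (heat ice -25.0→0.0 °C): 238.9 × 2.05 × 25.0 = 12244 J
q2 (melt at 0 °C): 238.9 × 339.0 = 80987 J
q3 (heat water 0.0→100.0 °C): 238.9 × 4.14 × 100.0 = 98905 J
q4 (vaporize at 100 °C): 238.9 × 2268.0 = 541825 J
q5 (heat steam 100.0→111.2 °C): 238.9 × 2.0 × 11.2 = 5351 J
Total: 12244 + 80987 + 98905 + 541825 + 5351 = 739312 J = 739 kJ

q = 739 kJ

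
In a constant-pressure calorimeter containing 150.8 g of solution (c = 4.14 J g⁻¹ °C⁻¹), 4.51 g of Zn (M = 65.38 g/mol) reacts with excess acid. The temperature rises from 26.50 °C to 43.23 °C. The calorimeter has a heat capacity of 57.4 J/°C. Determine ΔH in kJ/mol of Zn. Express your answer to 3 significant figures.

|ΔT| = |43.23 − 26.50| = 16.73 °C
|q_surr| = (150.8 × 4.14 + 57.4) × 16.73 = 681.712 × 16.73 = 11410 J
n(Zn) = 4.51 / 65.38 = 0.06898 mol
Temperature rose, so q_rxn = −|q_surr| = -11.41 kJ
ΔH = q_rxn / n = -165.4 kJ/mol

ΔH = -165 kJ/mol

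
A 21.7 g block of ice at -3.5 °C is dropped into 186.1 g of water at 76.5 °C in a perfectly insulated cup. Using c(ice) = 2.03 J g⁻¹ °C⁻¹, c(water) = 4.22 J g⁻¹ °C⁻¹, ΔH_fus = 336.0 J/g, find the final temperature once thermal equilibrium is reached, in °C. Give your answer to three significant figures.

T_f = 60.0 °C

Heat to bring ice to 0 °C and melt it: q₁ = 21.7×2.03×3.5 + 21.7×336.0 = 7445.4 J
Heat the water can supply cooling to 0 °C: 186.1×4.22×76.5 = 60078.7 J > q₁, so all ice melts.
Energy balance: 186.1×4.22×(76.5 − T) = 7445.4 + 21.7×4.22×(T − 0)
785.342(76.5 − T) = 7445.4 + 91.574 T
60078.7 − 7445.4 = 876.916 T
T = 52633.3 / 876.916 = 60.02 °C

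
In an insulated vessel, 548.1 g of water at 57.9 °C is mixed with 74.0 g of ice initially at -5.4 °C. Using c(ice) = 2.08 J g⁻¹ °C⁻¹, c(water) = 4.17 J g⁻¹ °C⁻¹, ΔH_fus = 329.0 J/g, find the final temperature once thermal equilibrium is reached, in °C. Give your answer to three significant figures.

Heat to bring ice to 0 °C and melt it: q₁ = 74.0×2.08×5.4 + 74.0×329.0 = 25177 J
Heat the water can supply cooling to 0 °C: 548.1×4.17×57.9 = 132335 J > q₁, so all ice melts.
Energy balance: 548.1×4.17×(57.9 − T) = 25177 + 74.0×4.17×(T − 0)
2285.577(57.9 − T) = 25177 + 308.58 T
132335 − 25177 = 2594.157 T
T = 107158 / 2594.157 = 41.31 °C

T_f = 41.3 °C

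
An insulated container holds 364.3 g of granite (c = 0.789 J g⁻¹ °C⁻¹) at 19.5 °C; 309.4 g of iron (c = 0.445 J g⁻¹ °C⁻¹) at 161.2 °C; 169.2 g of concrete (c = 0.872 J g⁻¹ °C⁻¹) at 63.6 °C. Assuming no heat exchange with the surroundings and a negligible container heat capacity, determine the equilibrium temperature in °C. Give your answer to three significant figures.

T_f = 64.9 °C

Σ mᵢcᵢ(T − Tᵢ) = 0  ⇒  T = Σ mᵢcᵢTᵢ / Σ mᵢcᵢ
Σ mᵢcᵢ = 364.3×0.789 + 309.4×0.445 + 169.2×0.872 = 572.6581
Σ mᵢcᵢTᵢ = 287.4327×19.5 + 137.683×161.2 + 147.5424×63.6 = 37183
T = 37183 / 572.6581 = 64.93 °C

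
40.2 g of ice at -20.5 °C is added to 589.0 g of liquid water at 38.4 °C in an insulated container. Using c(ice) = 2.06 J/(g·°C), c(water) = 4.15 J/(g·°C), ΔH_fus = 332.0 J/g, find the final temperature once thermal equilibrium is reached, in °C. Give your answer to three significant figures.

T_f = 30.2 °C

Heat to bring ice to 0 °C and melt it: q₁ = 40.2×2.06×20.5 + 40.2×332.0 = 15044 J
Heat the water can supply cooling to 0 °C: 589.0×4.15×38.4 = 93863.0 J > q₁, so all ice melts.
Energy balance: 589.0×4.15×(38.4 − T) = 15044 + 40.2×4.15×(T − 0)
2444.35(38.4 − T) = 15044 + 166.83 T
93863.0 − 15044 = 2611.18 T
T = 78819.0 / 2611.18 = 30.19 °C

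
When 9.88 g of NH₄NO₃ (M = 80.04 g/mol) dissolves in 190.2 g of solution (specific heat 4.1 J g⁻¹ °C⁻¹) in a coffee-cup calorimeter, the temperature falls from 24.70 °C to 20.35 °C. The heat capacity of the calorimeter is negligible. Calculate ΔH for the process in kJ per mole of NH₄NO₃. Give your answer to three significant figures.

ΔH = 27.5 kJ/mol

|ΔT| = |20.35 − 24.70| = 4.35 °C
|q_surr| = (190.2 × 4.1) × 4.35 = 779.82 × 4.35 = 3392 J
n(NH₄NO₃) = 9.88 / 80.04 = 0.1234 mol
Temperature fell, so q_rxn = +|q_surr| = 3.392 kJ
ΔH = q_rxn / n = 27.49 kJ/mol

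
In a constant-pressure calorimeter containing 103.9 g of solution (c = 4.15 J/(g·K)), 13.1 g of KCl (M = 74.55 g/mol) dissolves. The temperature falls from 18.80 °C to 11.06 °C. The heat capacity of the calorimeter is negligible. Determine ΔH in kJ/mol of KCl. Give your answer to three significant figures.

ΔH = 19.0 kJ/mol

|ΔT| = |11.06 − 18.80| = 7.74 °C
|q_surr| = (103.9 × 4.15) × 7.74 = 431.185 × 7.74 = 3337 J
n(KCl) = 13.1 / 74.55 = 0.1757 mol
Temperature fell, so q_rxn = +|q_surr| = 3.337 kJ
ΔH = q_rxn / n = 18.99 kJ/mol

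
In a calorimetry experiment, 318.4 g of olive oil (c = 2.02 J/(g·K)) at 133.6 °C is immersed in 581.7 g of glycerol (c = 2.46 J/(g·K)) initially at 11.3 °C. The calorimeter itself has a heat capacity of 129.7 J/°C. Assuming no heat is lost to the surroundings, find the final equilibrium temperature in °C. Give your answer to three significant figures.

T_f = 47.0 °C

Heat lost by olive oil = heat gained by glycerol + calorimeter.
(318.4)(2.02)(133.6 − T) = [(581.7)(2.46) + 129.7](T − 11.3)
643.168 (133.6 − T) = 1560.682 (T − 11.3)
85927 − 643.168 T = 1560.682 T − 17636
103563 = 2203.850 T
T = 46.99 °C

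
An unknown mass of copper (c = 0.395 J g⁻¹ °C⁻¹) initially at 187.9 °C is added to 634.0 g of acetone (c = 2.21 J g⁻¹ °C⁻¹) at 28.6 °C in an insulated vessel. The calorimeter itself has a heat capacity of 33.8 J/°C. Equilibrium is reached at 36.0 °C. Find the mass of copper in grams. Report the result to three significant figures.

q_gained = (634.0 × 2.21 + 33.8) × (36.0 − 28.6) = 10620 J
q_lost = m × 0.395 × (187.9 − 36.0) = 60.0005 m
m = 10620 / 60.0005 = 177 g

m = 177 g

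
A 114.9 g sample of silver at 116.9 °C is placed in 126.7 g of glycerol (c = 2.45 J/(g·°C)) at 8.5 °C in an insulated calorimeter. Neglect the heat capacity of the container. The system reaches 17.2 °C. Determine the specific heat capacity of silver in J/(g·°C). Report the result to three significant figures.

q_gained = (126.7 × 2.45) × (17.2 − 8.5) = 2701 J
q_lost = 114.9 × c × (116.9 − 17.2) = 11455.53 c
Set equal: c = 2701 / 11455.53 = 0.236 J/(g·°C)

c = 0.236 J/(g·°C)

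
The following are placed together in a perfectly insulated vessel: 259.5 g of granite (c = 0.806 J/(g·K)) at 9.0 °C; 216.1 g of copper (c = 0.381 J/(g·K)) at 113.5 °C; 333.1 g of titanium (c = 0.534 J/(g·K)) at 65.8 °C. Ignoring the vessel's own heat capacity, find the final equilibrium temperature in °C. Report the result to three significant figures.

T_f = 48.9 °C

Σ mᵢcᵢ(T − Tᵢ) = 0  ⇒  T = Σ mᵢcᵢTᵢ / Σ mᵢcᵢ
Σ mᵢcᵢ = 259.5×0.806 + 216.1×0.381 + 333.1×0.534 = 469.3665
Σ mᵢcᵢTᵢ = 209.157×9.0 + 82.3341×113.5 + 177.8754×65.8 = 22932
T = 22932 / 469.3665 = 48.86 °C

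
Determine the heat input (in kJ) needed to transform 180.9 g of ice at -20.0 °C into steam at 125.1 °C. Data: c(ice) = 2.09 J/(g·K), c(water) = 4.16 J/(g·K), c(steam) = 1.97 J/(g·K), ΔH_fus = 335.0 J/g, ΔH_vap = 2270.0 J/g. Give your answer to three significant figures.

q1 (heat ice -20.0→0.0 °C): 180.9 × 2.09 × 20.0 = 7562 J
q2 (melt at 0 °C): 180.9 × 335.0 = 60602 J
q3 (heat water 0.0→100.0 °C): 180.9 × 4.16 × 100.0 = 75254 J
q4 (vaporize at 100 °C): 180.9 × 2270.0 = 410643 J
q5 (heat steam 100.0→125.1 °C): 180.9 × 1.97 × 25.1 = 8945 J
Total: 7562 + 60602 + 75254 + 410643 + 8945 = 563006 J = 563 kJ

q = 563 kJ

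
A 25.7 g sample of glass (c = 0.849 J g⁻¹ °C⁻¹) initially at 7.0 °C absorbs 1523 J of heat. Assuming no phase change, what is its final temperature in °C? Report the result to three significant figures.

T_f = 76.8 °C

ΔT = q / (m c) = 1523 / (25.7 × 0.849) = 69.80 °C
T_f = 7.0 + 69.80 = 76.80 °C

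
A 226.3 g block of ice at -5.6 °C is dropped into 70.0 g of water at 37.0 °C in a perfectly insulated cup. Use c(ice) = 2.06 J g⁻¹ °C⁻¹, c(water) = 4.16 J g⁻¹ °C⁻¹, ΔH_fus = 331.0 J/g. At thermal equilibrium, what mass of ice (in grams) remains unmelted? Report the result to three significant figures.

Heat to warm all ice to 0 °C: 226.3×2.06×5.6 = 2610.6 J
Heat released by water cooling to 0 °C: 70.0×4.16×37.0 = 10774 J
10774 J < 2610.6 + 226.3×331.0 = 77515.9 J, so not all ice melts; final T = 0 °C.
Heat left for melting: 10774 − 2610.6 = 8163.4 J
Mass melted = 8163.4 / 331.0 = 24.66 g
Ice remaining = 226.3 − 24.66 = 201.64 g

m_ice remaining = 202 g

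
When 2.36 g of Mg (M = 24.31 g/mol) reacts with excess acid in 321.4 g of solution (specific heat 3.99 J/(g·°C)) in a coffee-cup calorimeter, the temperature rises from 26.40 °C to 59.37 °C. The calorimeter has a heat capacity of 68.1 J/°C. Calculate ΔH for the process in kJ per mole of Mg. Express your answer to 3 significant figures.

ΔH = -459 kJ/mol

|ΔT| = |59.37 − 26.40| = 32.97 °C
|q_surr| = (321.4 × 3.99 + 68.1) × 32.97 = 1350.486 × 32.97 = 44530 J
n(Mg) = 2.36 / 24.31 = 0.09708 mol
Temperature rose, so q_rxn = −|q_surr| = -44.53 kJ
ΔH = q_rxn / n = -458.7 kJ/mol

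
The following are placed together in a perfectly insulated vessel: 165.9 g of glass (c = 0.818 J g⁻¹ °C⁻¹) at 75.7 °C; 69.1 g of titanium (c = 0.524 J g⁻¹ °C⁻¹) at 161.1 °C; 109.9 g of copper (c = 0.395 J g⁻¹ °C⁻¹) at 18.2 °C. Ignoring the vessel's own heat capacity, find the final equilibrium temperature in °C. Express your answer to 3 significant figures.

Σ mᵢcᵢ(T − Tᵢ) = 0  ⇒  T = Σ mᵢcᵢTᵢ / Σ mᵢcᵢ
Σ mᵢcᵢ = 165.9×0.818 + 69.1×0.524 + 109.9×0.395 = 215.3251
Σ mᵢcᵢTᵢ = 135.7062×75.7 + 36.2084×161.1 + 43.4105×18.2 = 16896
T = 16896 / 215.3251 = 78.47 °C

T_f = 78.5 °C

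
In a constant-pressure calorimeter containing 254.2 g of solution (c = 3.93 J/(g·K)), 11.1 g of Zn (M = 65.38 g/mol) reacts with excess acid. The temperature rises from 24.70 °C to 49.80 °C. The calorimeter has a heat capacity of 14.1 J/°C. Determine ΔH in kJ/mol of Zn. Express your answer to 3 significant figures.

|ΔT| = |49.80 − 24.70| = 25.10 °C
|q_surr| = (254.2 × 3.93 + 14.1) × 25.10 = 1013.106 × 25.10 = 25430 J
n(Zn) = 11.1 / 65.38 = 0.1698 mol
Temperature rose, so q_rxn = −|q_surr| = -25.43 kJ
ΔH = q_rxn / n = -149.8 kJ/mol

ΔH = -150 kJ/mol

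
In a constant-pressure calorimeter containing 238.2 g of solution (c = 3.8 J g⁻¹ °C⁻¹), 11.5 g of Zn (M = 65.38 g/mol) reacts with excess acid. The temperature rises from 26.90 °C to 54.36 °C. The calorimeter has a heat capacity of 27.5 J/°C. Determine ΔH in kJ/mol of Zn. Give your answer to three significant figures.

|ΔT| = |54.36 − 26.90| = 27.46 °C
|q_surr| = (238.2 × 3.8 + 27.5) × 27.46 = 932.66 × 27.46 = 25610 J
n(Zn) = 11.5 / 65.38 = 0.1759 mol
Temperature rose, so q_rxn = −|q_surr| = -25.61 kJ
ΔH = q_rxn / n = -145.6 kJ/mol

ΔH = -146 kJ/mol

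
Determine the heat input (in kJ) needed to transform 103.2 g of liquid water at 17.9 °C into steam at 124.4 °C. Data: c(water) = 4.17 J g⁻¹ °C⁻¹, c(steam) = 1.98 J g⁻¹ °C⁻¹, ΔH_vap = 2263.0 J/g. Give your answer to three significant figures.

q = 274 kJ

q1 (heat water 17.9→100.0 °C): 103.2 × 4.17 × 82.1 = 35331 J
q2 (vaporize at 100 °C): 103.2 × 2263.0 = 233542 J
q3 (heat steam 100.0→124.4 °C): 103.2 × 1.98 × 24.4 = 4986 J
Total: 35331 + 233542 + 4986 = 273859 J = 274 kJ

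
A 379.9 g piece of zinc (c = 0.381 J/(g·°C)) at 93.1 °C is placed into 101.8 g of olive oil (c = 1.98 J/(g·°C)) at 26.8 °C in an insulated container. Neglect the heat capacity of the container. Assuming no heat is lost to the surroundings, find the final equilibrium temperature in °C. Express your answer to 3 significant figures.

T_f = 54.5 °C

Heat lost by zinc = heat gained by olive oil.
(379.9)(0.381)(93.1 − T) = (101.8)(1.98)(T − 26.8)
144.7419 (93.1 − T) = 201.564 (T − 26.8)
13475 − 144.7419 T = 201.564 T − 5401.9
18876.9 = 346.3059 T
T = 54.51 °C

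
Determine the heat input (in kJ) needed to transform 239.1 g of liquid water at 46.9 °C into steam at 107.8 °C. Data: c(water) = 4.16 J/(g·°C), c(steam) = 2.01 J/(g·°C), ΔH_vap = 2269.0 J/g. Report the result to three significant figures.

q1 (heat water 46.9→100.0 °C): 239.1 × 4.16 × 53.1 = 52816 J
q2 (vaporize at 100 °C): 239.1 × 2269.0 = 542518 J
q3 (heat steam 100.0→107.8 °C): 239.1 × 2.01 × 7.8 = 3749 J
Total: 52816 + 542518 + 3749 = 599083 J = 599 kJ

q = 599 kJ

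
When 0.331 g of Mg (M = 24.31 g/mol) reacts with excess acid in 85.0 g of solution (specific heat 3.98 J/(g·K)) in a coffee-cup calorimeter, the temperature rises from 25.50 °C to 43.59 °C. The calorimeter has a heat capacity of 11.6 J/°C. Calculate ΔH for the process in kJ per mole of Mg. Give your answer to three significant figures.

|ΔT| = |43.59 − 25.50| = 18.09 °C
|q_surr| = (85.0 × 3.98 + 11.6) × 18.09 = 349.9 × 18.09 = 6330 J
n(Mg) = 0.331 / 24.31 = 0.01362 mol
Temperature rose, so q_rxn = −|q_surr| = -6.330 kJ
ΔH = q_rxn / n = -464.8 kJ/mol

ΔH = -465 kJ/mol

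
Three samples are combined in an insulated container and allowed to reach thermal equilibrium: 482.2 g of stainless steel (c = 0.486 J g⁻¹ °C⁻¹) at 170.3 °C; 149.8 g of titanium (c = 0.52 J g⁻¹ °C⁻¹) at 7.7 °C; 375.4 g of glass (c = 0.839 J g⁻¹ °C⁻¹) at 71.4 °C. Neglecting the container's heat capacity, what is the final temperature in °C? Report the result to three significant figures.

T_f = 100 °C

Σ mᵢcᵢ(T − Tᵢ) = 0  ⇒  T = Σ mᵢcᵢTᵢ / Σ mᵢcᵢ
Σ mᵢcᵢ = 482.2×0.486 + 149.8×0.52 + 375.4×0.839 = 627.2058
Σ mᵢcᵢTᵢ = 234.3492×170.3 + 77.896×7.7 + 314.9606×71.4 = 62998
T = 62998 / 627.2058 = 100.4 °C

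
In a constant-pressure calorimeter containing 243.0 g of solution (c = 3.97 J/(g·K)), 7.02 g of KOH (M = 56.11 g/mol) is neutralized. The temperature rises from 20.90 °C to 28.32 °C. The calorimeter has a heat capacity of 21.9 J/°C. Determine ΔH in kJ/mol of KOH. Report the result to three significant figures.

|ΔT| = |28.32 − 20.90| = 7.42 °C
|q_surr| = (243.0 × 3.97 + 21.9) × 7.42 = 986.61 × 7.42 = 7321 J
n(KOH) = 7.02 / 56.11 = 0.1251 mol
Temperature rose, so q_rxn = −|q_surr| = -7.321 kJ
ΔH = q_rxn / n = -58.52 kJ/mol

ΔH = -58.5 kJ/mol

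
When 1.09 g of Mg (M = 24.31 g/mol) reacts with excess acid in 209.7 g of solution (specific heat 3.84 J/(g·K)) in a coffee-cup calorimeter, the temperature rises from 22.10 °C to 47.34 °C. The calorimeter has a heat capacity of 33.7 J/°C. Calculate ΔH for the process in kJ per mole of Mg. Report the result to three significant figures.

ΔH = -472 kJ/mol

|ΔT| = |47.34 − 22.10| = 25.24 °C
|q_surr| = (209.7 × 3.84 + 33.7) × 25.24 = 838.948 × 25.24 = 21180 J
n(Mg) = 1.09 / 24.31 = 0.04484 mol
Temperature rose, so q_rxn = −|q_surr| = -21.18 kJ
ΔH = q_rxn / n = -472.3 kJ/mol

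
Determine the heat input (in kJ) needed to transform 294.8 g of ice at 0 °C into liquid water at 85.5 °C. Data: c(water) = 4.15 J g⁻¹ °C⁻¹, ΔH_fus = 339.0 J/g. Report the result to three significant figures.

q1 (melt at 0 °C): 294.8 × 339.0 = 99937 J
q2 (heat water 0.0→85.5 °C): 294.8 × 4.15 × 85.5 = 104602 J
Total: 99937 + 104602 = 204539 J = 205 kJ

q = 205 kJ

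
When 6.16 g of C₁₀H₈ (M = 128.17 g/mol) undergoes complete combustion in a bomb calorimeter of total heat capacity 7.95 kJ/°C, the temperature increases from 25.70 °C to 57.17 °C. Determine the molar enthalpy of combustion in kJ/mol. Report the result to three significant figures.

ΔH = -5210 kJ/mol

ΔT = 57.17 − 25.70 = 31.47 °C
q_cal = C_cal × ΔT = 7.95 × 31.47 = 250.1865 kJ
n = 6.16 / 128.17 = 0.04806 mol
q_rxn = −q_cal = -250.1865 kJ
ΔH = -250.1865 / 0.04806 = -5206 kJ/mol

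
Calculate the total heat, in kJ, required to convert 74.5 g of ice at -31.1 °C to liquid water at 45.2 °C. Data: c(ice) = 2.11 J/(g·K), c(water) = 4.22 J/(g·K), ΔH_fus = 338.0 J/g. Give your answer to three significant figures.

q1 (heat ice -31.1→0.0 °C): 74.5 × 2.11 × 31.1 = 4889 J
q2 (melt at 0 °C): 74.5 × 338.0 = 25181 J
q3 (heat water 0.0→45.2 °C): 74.5 × 4.22 × 45.2 = 14210 J
Total: 4889 + 25181 + 14210 = 44280 J = 44.3 kJ

q = 44.3 kJ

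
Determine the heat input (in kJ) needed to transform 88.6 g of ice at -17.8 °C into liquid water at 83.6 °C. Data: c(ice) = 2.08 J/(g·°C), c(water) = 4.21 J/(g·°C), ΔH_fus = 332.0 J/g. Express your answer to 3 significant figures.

q = 63.9 kJ

q1 (heat ice -17.8→0.0 °C): 88.6 × 2.08 × 17.8 = 3280 J
q2 (melt at 0 °C): 88.6 × 332.0 = 29415 J
q3 (heat water 0.0→83.6 °C): 88.6 × 4.21 × 83.6 = 31183 J
Total: 3280 + 29415 + 31183 = 63878 J = 63.9 kJ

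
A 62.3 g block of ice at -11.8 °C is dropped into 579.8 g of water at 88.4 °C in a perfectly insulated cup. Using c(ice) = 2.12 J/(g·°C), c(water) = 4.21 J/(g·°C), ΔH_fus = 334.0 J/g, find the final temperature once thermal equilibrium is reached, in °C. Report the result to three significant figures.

Heat to bring ice to 0 °C and melt it: q₁ = 62.3×2.12×11.8 + 62.3×334.0 = 22367 J
Heat the water can supply cooling to 0 °C: 579.8×4.21×88.4 = 215781 J > q₁, so all ice melts.
Energy balance: 579.8×4.21×(88.4 − T) = 22367 + 62.3×4.21×(T − 0)
2440.958(88.4 − T) = 22367 + 262.283 T
215781 − 22367 = 2703.241 T
T = 193414 / 2703.241 = 71.549 °C

T_f = 71.5 °C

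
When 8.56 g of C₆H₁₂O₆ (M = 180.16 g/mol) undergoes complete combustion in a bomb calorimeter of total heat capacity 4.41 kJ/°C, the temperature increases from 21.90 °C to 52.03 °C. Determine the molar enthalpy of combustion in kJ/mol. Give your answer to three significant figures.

ΔT = 52.03 − 21.90 = 30.13 °C
q_cal = C_cal × ΔT = 4.41 × 30.13 = 132.8733 kJ
n = 8.56 / 180.16 = 0.04751 mol
q_rxn = −q_cal = -132.8733 kJ
ΔH = -132.8733 / 0.04751 = -2797 kJ/mol

ΔH = -2800 kJ/mol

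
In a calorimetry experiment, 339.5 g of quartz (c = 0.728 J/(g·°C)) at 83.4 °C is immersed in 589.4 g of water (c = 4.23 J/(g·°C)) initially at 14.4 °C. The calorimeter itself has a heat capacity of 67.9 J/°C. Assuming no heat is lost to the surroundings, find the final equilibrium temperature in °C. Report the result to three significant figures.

Heat lost by quartz = heat gained by water + calorimeter.
(339.5)(0.728)(83.4 − T) = [(589.4)(4.23) + 67.9](T − 14.4)
247.156 (83.4 − T) = 2561.062 (T − 14.4)
20613 − 247.156 T = 2561.062 T − 36879
57492 = 2808.218 T
T = 20.47 °C

T_f = 20.5 °C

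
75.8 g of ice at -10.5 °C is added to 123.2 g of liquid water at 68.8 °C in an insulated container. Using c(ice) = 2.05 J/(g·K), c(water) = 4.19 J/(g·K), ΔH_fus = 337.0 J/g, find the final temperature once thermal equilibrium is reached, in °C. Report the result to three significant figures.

Heat to bring ice to 0 °C and melt it: q₁ = 75.8×2.05×10.5 + 75.8×337.0 = 27176 J
Heat the water can supply cooling to 0 °C: 123.2×4.19×68.8 = 35515.1 J > q₁, so all ice melts.
Energy balance: 123.2×4.19×(68.8 − T) = 27176 + 75.8×4.19×(T − 0)
516.208(68.8 − T) = 27176 + 317.602 T
35515.1 − 27176 = 833.810 T
T = 8339.1 / 833.810 = 10.00 °C

T_f = 10.0 °C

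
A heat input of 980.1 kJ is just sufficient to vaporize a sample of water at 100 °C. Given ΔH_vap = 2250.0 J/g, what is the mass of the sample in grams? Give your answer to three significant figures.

m = 436 g

m = q / ΔH_vap = 980100 J / 2250.0 J/g = 436 g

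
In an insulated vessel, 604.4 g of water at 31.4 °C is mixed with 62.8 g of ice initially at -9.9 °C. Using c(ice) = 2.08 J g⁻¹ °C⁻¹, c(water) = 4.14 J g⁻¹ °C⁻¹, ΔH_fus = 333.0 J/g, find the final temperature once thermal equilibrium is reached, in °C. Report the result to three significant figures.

T_f = 20.4 °C

Heat to bring ice to 0 °C and melt it: q₁ = 62.8×2.08×9.9 + 62.8×333.0 = 22206 J
Heat the water can supply cooling to 0 °C: 604.4×4.14×31.4 = 78569.6 J > q₁, so all ice melts.
Energy balance: 604.4×4.14×(31.4 − T) = 22206 + 62.8×4.14×(T − 0)
2502.216(31.4 − T) = 22206 + 259.992 T
78569.6 − 22206 = 2762.208 T
T = 56363.6 / 2762.208 = 20.41 °C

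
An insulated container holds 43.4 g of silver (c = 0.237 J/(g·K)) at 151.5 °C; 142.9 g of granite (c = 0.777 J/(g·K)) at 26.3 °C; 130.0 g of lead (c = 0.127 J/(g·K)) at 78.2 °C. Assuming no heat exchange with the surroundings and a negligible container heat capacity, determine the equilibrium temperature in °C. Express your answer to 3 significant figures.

Σ mᵢcᵢ(T − Tᵢ) = 0  ⇒  T = Σ mᵢcᵢTᵢ / Σ mᵢcᵢ
Σ mᵢcᵢ = 43.4×0.237 + 142.9×0.777 + 130.0×0.127 = 137.8291
Σ mᵢcᵢTᵢ = 10.2858×151.5 + 111.0333×26.3 + 16.51×78.2 = 5769.6
T = 5769.6 / 137.8291 = 41.86 °C

T_f = 41.9 °C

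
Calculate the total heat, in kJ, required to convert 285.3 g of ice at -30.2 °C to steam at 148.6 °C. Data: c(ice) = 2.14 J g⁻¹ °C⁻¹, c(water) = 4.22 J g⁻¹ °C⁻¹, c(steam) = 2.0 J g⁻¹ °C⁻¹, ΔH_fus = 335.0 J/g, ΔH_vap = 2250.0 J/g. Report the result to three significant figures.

q = 904 kJ

q1 (heat ice -30.2→0.0 °C): 285.3 × 2.14 × 30.2 = 18438 J
q2 (melt at 0 °C): 285.3 × 335.0 = 95576 J
q3 (heat water 0.0→100.0 °C): 285.3 × 4.22 × 100.0 = 120397 J
q4 (vaporize at 100 °C): 285.3 × 2250.0 = 641925 J
q5 (heat steam 100.0→148.6 °C): 285.3 × 2.0 × 48.6 = 27731 J
Total: 18438 + 95576 + 120397 + 641925 + 27731 = 904067 J = 904 kJ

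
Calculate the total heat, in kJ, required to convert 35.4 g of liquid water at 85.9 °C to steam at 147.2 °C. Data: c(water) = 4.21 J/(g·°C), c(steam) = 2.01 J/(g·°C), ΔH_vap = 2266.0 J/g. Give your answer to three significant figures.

q1 (heat water 85.9→100.0 °C): 35.4 × 4.21 × 14.1 = 2101 J
q2 (vaporize at 100 °C): 35.4 × 2266.0 = 80216 J
q3 (heat steam 100.0→147.2 °C): 35.4 × 2.01 × 47.2 = 3358 J
Total: 2101 + 80216 + 3358 = 85675 J = 85.7 kJ

q = 85.7 kJ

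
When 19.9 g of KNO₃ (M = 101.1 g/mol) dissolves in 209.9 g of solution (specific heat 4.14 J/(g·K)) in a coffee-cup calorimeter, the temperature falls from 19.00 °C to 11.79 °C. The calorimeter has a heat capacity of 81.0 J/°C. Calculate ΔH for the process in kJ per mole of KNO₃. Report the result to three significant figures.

|ΔT| = |11.79 − 19.00| = 7.21 °C
|q_surr| = (209.9 × 4.14 + 81.0) × 7.21 = 949.986 × 7.21 = 6849 J
n(KNO₃) = 19.9 / 101.1 = 0.1968 mol
Temperature fell, so q_rxn = +|q_surr| = 6.849 kJ
ΔH = q_rxn / n = 34.80 kJ/mol

ΔH = 34.8 kJ/mol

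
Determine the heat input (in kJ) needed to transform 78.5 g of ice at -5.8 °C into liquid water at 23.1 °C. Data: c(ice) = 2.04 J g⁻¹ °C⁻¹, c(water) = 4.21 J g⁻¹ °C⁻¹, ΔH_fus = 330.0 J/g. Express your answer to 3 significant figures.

q = 34.5 kJ

q1 (heat ice -5.8→0.0 °C): 78.5 × 2.04 × 5.8 = 929 J
q2 (melt at 0 °C): 78.5 × 330.0 = 25905 J
q3 (heat water 0.0→23.1 °C): 78.5 × 4.21 × 23.1 = 7634 J
Total: 929 + 25905 + 7634 = 34468 J = 34.5 kJ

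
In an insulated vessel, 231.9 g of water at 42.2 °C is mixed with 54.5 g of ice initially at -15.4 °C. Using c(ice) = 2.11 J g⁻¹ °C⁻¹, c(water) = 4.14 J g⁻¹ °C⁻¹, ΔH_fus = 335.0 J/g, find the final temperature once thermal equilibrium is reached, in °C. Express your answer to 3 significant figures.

T_f = 17.3 °C

Heat to bring ice to 0 °C and melt it: q₁ = 54.5×2.11×15.4 + 54.5×335.0 = 20028 J
Heat the water can supply cooling to 0 °C: 231.9×4.14×42.2 = 40514.8 J > q₁, so all ice melts.
Energy balance: 231.9×4.14×(42.2 − T) = 20028 + 54.5×4.14×(T − 0)
960.066(42.2 − T) = 20028 + 225.63 T
40514.8 − 20028 = 1185.696 T
T = 20486.8 / 1185.696 = 17.28 °C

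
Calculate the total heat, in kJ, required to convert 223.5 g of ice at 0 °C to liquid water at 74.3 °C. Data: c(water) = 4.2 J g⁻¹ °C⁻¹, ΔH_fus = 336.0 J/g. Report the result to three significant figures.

q1 (melt at 0 °C): 223.5 × 336.0 = 75096 J
q2 (heat water 0.0→74.3 °C): 223.5 × 4.2 × 74.3 = 69745 J
Total: 75096 + 69745 = 144841 J = 145 kJ

q = 145 kJ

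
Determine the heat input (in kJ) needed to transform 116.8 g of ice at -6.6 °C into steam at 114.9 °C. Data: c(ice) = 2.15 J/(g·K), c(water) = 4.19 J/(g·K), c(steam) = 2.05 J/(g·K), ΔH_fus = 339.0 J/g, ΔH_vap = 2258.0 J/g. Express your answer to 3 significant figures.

q1 (heat ice -6.6→0.0 °C): 116.8 × 2.15 × 6.6 = 1657 J
q2 (melt at 0 °C): 116.8 × 339.0 = 39595 J
q3 (heat water 0.0→100.0 °C): 116.8 × 4.19 × 100.0 = 48939 J
q4 (vaporize at 100 °C): 116.8 × 2258.0 = 263734 J
q5 (heat steam 100.0→114.9 °C): 116.8 × 2.05 × 14.9 = 3568 J
Total: 1657 + 39595 + 48939 + 263734 + 3568 = 357493 J = 357 kJ

q = 357 kJ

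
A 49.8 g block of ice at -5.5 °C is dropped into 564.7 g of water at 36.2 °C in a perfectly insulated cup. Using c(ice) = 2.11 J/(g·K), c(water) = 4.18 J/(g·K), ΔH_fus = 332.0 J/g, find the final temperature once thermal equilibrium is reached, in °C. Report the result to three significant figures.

Heat to bring ice to 0 °C and melt it: q₁ = 49.8×2.11×5.5 + 49.8×332.0 = 17112 J
Heat the water can supply cooling to 0 °C: 564.7×4.18×36.2 = 85448.1 J > q₁, so all ice melts.
Energy balance: 564.7×4.18×(36.2 − T) = 17112 + 49.8×4.18×(T − 0)
2360.446(36.2 − T) = 17112 + 208.164 T
85448.1 − 17112 = 2568.610 T
T = 68336.1 / 2568.610 = 26.60 °C

T_f = 26.6 °C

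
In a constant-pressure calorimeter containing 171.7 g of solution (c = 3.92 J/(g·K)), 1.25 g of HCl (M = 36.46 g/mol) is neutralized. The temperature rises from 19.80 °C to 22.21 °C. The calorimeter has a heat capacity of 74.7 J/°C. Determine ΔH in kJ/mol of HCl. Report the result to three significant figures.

ΔH = -52.6 kJ/mol

|ΔT| = |22.21 − 19.80| = 2.41 °C
|q_surr| = (171.7 × 3.92 + 74.7) × 2.41 = 747.764 × 2.41 = 1802 J
n(HCl) = 1.25 / 36.46 = 0.03428 mol
Temperature rose, so q_rxn = −|q_surr| = -1.802 kJ
ΔH = q_rxn / n = -52.57 kJ/mol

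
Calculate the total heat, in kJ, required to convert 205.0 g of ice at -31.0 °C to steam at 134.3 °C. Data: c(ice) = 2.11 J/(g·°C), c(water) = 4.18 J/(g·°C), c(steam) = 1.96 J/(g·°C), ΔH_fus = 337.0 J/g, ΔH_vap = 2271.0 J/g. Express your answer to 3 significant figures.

q1 (heat ice -31.0→0.0 °C): 205.0 × 2.11 × 31.0 = 13409 J
q2 (melt at 0 °C): 205.0 × 337.0 = 69085 J
q3 (heat water 0.0→100.0 °C): 205.0 × 4.18 × 100.0 = 85690 J
q4 (vaporize at 100 °C): 205.0 × 2271.0 = 465555 J
q5 (heat steam 100.0→134.3 °C): 205.0 × 1.96 × 34.3 = 13782 J
Total: 13409 + 69085 + 85690 + 465555 + 13782 = 647521 J = 648 kJ

q = 648 kJ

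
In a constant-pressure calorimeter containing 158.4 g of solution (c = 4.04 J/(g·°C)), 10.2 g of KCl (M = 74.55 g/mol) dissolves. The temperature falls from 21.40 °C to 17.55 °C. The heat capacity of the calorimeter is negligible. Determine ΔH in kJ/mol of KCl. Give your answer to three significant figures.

|ΔT| = |17.55 − 21.40| = 3.85 °C
|q_surr| = (158.4 × 4.04) × 3.85 = 639.936 × 3.85 = 2464 J
n(KCl) = 10.2 / 74.55 = 0.1368 mol
Temperature fell, so q_rxn = +|q_surr| = 2.464 kJ
ΔH = q_rxn / n = 18.01 kJ/mol

ΔH = 18.0 kJ/mol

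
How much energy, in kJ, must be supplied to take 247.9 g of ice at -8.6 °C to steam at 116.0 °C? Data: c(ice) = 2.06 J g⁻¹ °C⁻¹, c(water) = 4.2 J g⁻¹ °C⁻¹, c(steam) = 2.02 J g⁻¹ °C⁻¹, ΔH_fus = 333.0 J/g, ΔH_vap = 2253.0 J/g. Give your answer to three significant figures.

q1 (heat ice -8.6→0.0 °C): 247.9 × 2.06 × 8.6 = 4392 J
q2 (melt at 0 °C): 247.9 × 333.0 = 82551 J
q3 (heat water 0.0→100.0 °C): 247.9 × 4.2 × 100.0 = 104118 J
q4 (vaporize at 100 °C): 247.9 × 2253.0 = 558519 J
q5 (heat steam 100.0→116.0 °C): 247.9 × 2.02 × 16.0 = 8012 J
Total: 4392 + 82551 + 104118 + 558519 + 8012 = 757592 J = 758 kJ

q = 758 kJ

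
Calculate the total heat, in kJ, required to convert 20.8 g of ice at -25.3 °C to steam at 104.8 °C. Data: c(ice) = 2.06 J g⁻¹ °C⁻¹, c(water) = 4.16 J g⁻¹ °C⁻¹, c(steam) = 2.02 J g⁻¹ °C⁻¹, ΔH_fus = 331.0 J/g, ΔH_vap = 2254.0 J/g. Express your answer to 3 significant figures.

q1 (heat ice -25.3→0.0 °C): 20.8 × 2.06 × 25.3 = 1084 J
q2 (melt at 0 °C): 20.8 × 331.0 = 6885 J
q3 (heat water 0.0→100.0 °C): 20.8 × 4.16 × 100.0 = 8653 J
q4 (vaporize at 100 °C): 20.8 × 2254.0 = 46883 J
q5 (heat steam 100.0→104.8 °C): 20.8 × 2.02 × 4.8 = 202 J
Total: 1084 + 6885 + 8653 + 46883 + 202 = 63707 J = 63.7 kJ

q = 63.7 kJ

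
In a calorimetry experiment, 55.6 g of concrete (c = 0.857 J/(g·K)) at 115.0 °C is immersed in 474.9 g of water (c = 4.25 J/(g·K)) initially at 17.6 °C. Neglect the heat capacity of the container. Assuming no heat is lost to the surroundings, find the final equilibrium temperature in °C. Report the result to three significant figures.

Heat lost by concrete = heat gained by water.
(55.6)(0.857)(115.0 − T) = (474.9)(4.25)(T − 17.6)
47.6492 (115.0 − T) = 2018.325 (T − 17.6)
5479.7 − 47.6492 T = 2018.325 T − 35523
41002.7 = 2065.9742 T
T = 19.847 °C

T_f = 19.8 °C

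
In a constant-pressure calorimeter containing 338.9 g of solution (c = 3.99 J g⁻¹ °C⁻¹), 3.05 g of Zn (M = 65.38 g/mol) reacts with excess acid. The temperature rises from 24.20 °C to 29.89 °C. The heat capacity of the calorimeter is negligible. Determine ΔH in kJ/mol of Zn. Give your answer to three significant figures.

ΔH = -165 kJ/mol

|ΔT| = |29.89 − 24.20| = 5.69 °C
|q_surr| = (338.9 × 3.99) × 5.69 = 1352.211 × 5.69 = 7694 J
n(Zn) = 3.05 / 65.38 = 0.04665 mol
Temperature rose, so q_rxn = −|q_surr| = -7.694 kJ
ΔH = q_rxn / n = -164.9 kJ/mol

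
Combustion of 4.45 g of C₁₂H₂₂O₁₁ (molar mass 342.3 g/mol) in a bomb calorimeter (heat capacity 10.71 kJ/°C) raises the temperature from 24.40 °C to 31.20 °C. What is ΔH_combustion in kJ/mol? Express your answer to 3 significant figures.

ΔH = -5600 kJ/mol

ΔT = 31.20 − 24.40 = 6.80 °C
q_cal = C_cal × ΔT = 10.71 × 6.80 = 72.828 kJ
n = 4.45 / 342.3 = 0.01300 mol
q_rxn = −q_cal = -72.828 kJ
ΔH = -72.828 / 0.01300 = -5602 kJ/mol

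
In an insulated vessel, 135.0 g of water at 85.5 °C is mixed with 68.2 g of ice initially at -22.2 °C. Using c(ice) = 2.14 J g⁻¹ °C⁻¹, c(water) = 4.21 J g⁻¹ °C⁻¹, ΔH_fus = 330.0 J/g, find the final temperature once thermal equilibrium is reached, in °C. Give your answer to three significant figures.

Heat to bring ice to 0 °C and melt it: q₁ = 68.2×2.14×22.2 + 68.2×330.0 = 25746 J
Heat the water can supply cooling to 0 °C: 135.0×4.21×85.5 = 48593.9 J > q₁, so all ice melts.
Energy balance: 135.0×4.21×(85.5 − T) = 25746 + 68.2×4.21×(T − 0)
568.35(85.5 − T) = 25746 + 287.122 T
48593.9 − 25746 = 855.472 T
T = 22847.9 / 855.472 = 26.71 °C

T_f = 26.7 °C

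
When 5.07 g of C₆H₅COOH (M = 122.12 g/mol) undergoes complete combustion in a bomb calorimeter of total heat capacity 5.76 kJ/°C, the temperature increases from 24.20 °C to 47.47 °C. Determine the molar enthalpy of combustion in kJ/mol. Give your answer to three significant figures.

ΔH = -3230 kJ/mol

ΔT = 47.47 − 24.20 = 23.27 °C
q_cal = C_cal × ΔT = 5.76 × 23.27 = 134.0352 kJ
n = 5.07 / 122.12 = 0.04152 mol
q_rxn = −q_cal = -134.0352 kJ
ΔH = -134.0352 / 0.04152 = -3228 kJ/mol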